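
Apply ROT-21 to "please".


Word: "please"
Shift: 21
Each letter → (letter + shift) mod 26:
  'p' (15) + 21 = 10 → 'k'
  'l' (11) + 21 = 6 → 'g'
  'e' (4) + 21 = 25 → 'z'
  'a' (0) + 21 = 21 → 'v'
  's' (18) + 21 = 13 → 'n'
  'e' (4) + 21 = 25 → 'z'
Result = "kgzvnz"


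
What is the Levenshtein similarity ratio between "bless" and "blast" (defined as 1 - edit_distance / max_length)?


Word 1: "bless" (length 5)
Word 2: "blast" (length 5)
One optimal edit sequence:
  1. keep 'b'
  2. keep 'l'
  3. substitute 'e' -> 'a'  (+1)
  4. keep 's'
  5. substitute 's' -> 't'  (+1)
Edit distance = 2
Max length = max(5, 5) = 5
Similarity = 1 - 2/5
= 0.6000


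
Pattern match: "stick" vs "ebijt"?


Pattern of "stick": [0, 1, 2, 3, 4]
Pattern of "ebijt": [0, 1, 2, 3, 4]
Patterns match
Same pattern = Yes


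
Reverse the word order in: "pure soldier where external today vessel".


Original: "pure soldier where external today vessel"
Words (1..n): pure | soldier | where | external | today | vessel
Reversed (n..1): vessel | today | external | where | soldier | pure
Result = "vessel today external where soldier pure"


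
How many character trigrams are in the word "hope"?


Word: "hope" (length 4)
Number of 3-grams = length - 3 + 1 = 4 - 3 + 1
= 2


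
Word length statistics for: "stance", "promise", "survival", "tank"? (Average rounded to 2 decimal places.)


Lengths: "stance"=6, "promise"=7, "survival"=8, "tank"=4
Sum = 25, Count = 4
Average = 25/4 = 6.25
= avg=6.25, min=4, max=8


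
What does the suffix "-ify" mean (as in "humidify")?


Suffix: -ify
As in: humidify -> humid + -ify
Meaning = to make


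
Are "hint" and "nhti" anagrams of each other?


Word 1: "hint" → sorted: hint
Word 2: "nhti" → sorted: hint
Same letters? hint == hint
Anagram = Yes


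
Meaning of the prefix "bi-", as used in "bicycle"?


Prefix: bi-
Example: bicycle = bi- + cycle
Meaning = two


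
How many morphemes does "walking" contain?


Word: "walking"
Morphemes: walk + -ing
Each morpheme carries meaning
= 2 morphemes


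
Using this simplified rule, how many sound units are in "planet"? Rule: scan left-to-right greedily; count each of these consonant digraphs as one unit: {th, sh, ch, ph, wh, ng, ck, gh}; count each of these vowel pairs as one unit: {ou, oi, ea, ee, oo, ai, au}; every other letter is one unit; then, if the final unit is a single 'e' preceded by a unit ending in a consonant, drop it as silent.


Word: "planet" (6 letters)
Left-to-right scan:
  1. 'p' (letter)
  2. 'l' (letter)
  3. 'a' (letter)
  4. 'n' (letter)
  5. 'e' (letter)
  6. 't' (letter)
Units from scan: 6
Sound units = 6 units


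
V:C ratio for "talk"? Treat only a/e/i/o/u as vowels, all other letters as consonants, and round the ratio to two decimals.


Word: "talk"
Vowels (a,e,i,o,u): 1
Consonants: 3
Ratio = 1/3
= 0.33


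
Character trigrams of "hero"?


Word: "hero" (length 4)
Number of trigrams = 4 - 3 + 1 = 2
  Position 0: "her"
  Position 1: "ero"
Trigrams = "her", "ero"


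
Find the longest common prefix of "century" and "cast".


Word 1: "century"
Word 2: "cast"
Comparing from start:
  Pos 0: 'c' == 'c'
  Pos 1: 'e' != 'a' (stop)
LCP = "c" (length 1)


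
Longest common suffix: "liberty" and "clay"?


Word 1: "liberty"
Word 2: "clay"
Comparing from end:
  Pos -1: 'y' == 'y'
  Pos -2: 't' != 'a' (stop)
LCS = "y" (length 1)


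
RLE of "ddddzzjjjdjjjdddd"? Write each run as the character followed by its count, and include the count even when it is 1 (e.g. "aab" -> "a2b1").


String: "ddddzzjjjdjjjdddd"
Scanning for consecutive runs:
  'd' x 4
  'z' x 2
  'j' x 3
  'd' x 1
  'j' x 3
  'd' x 4
RLE = "d4z2j3d1j3d4"


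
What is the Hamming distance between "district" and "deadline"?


Comparing character by character (same length = 8):
  Pos 0: 'd' vs 'd' =
  Pos 1: 'i' vs 'e' !=
  Pos 2: 's' vs 'a' !=
  Pos 3: 't' vs 'd' !=
  Pos 4: 'r' vs 'l' !=
  Pos 5: 'i' vs 'i' =
  Pos 6: 'c' vs 'n' !=
  Pos 7: 't' vs 'e' !=
Hamming distance = 6


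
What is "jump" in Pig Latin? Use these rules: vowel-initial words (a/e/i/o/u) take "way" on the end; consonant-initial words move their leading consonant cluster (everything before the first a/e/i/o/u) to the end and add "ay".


Word: "jump"
Starts with consonant(s) → move to end, add 'ay'
Consonant cluster: "j"
Pig Latin = "umpjay"


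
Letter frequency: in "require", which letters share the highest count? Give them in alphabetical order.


Word: "require"
Letter counts:
  'e': 2
  'i': 1
  'q': 1
  'r': 2
  'u': 1
Maximum count = 2
Most frequent = 'e', 'r' (2 times each)


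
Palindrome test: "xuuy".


Word: "xuuy"
Reversed: "yuux"
Forward == Backward? xuuy != yuux
Palindrome = No


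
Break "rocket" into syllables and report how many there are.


Word: "rocket"
Syllable breakdown: rock · et
Counting: 2 parts
= 2 syllables


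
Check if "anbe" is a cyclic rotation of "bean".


Word: "bean", Candidate: "anbe"
Method: check if candidate is substring of word+word
"beanbean" contains "anbe"? Yes
Is rotation = Yes


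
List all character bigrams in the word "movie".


Word: "movie" (length 5)
Number of bigrams = 5 - 2 + 1 = 4
  Position 0: "mo"
  Position 1: "ov"
  Position 2: "vi"
  Position 3: "ie"
Bigrams = "mo", "ov", "vi", "ie"


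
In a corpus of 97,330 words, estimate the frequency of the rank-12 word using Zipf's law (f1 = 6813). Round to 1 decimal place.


Zipf's law: f(r) = f(1) / r
f(1) = 6813
f(12) = 6813 / 12
= 567.8 occurrences


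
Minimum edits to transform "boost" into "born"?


Word 1: "boost" (length 5)
Word 2: "born" (length 4)
One optimal edit sequence (insert/delete/substitute each cost 1):
  1. keep 'b'
  2. delete 'o'  (+1)
  3. keep 'o'
  4. substitute 's' -> 'r'  (+1)
  5. substitute 't' -> 'n'  (+1)
Total edit operations: 3
Edit distance = 3


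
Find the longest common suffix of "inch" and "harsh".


Word 1: "inch"
Word 2: "harsh"
Comparing from end:
  Pos -1: 'h' == 'h'
  Pos -2: 'c' != 's' (stop)
LCS = "h" (length 1)


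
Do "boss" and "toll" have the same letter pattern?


Pattern of "boss": [0, 1, 2, 2]
Pattern of "toll": [0, 1, 2, 2]
Patterns match
Same pattern = Yes


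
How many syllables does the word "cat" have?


Word: "cat"
Syllable breakdown: cat
Counting: 1 part
= 1 syllable


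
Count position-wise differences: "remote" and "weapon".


Comparing character by character (same length = 6):
  Pos 0: 'r' vs 'w' !=
  Pos 1: 'e' vs 'e' =
  Pos 2: 'm' vs 'a' !=
  Pos 3: 'o' vs 'p' !=
  Pos 4: 't' vs 'o' !=
  Pos 5: 'e' vs 'n' !=
Hamming distance = 5


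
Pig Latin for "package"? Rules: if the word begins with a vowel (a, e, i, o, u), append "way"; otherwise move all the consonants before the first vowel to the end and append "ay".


Word: "package"
Starts with consonant(s) → move to end, add 'ay'
Consonant cluster: "p"
Pig Latin = "ackagepay"


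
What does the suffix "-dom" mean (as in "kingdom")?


Suffix: -dom
Example: kingdom = king + -dom
Meaning = state / realm


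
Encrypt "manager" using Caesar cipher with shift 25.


Word: "manager"
Shift: 25
Each letter → (letter + shift) mod 26:
  'm' (12) + 25 = 11 → 'l'
  'a' (0) + 25 = 25 → 'z'
  'n' (13) + 25 = 12 → 'm'
  'a' (0) + 25 = 25 → 'z'
  'g' (6) + 25 = 5 → 'f'
  'e' (4) + 25 = 3 → 'd'
  'r' (17) + 25 = 16 → 'q'
Result = "lzmzfdq"


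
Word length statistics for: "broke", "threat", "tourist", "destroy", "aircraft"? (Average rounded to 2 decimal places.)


Lengths: "broke"=5, "threat"=6, "tourist"=7, "destroy"=7, "aircraft"=8
Sum = 33, Count = 5
Average = 33/5 = 6.60
= avg=6.60, min=5, max=8


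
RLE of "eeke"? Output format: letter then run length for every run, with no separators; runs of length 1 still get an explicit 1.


String: "eeke"
Scanning for consecutive runs:
  'e' x 2
  'k' x 1
  'e' x 1
RLE = "e2k1e1"


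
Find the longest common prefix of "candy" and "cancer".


Word 1: "candy"
Word 2: "cancer"
Comparing from start:
  Pos 0: 'c' == 'c'
  Pos 1: 'a' == 'a'
  Pos 2: 'n' == 'n'
  Pos 3: 'd' != 'c' (stop)
LCP = "can" (length 3)


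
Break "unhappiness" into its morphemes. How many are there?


Word: "unhappiness"
Morphemes: un- | happi | -ness
Each morpheme carries meaning
= 3 morphemes


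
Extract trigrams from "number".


Word: "number" (length 6)
Number of trigrams = 6 - 3 + 1 = 4
  Position 0: "num"
  Position 1: "umb"
  Position 2: "mbe"
  Position 3: "ber"
Trigrams = "num", "umb", "mbe", "ber"


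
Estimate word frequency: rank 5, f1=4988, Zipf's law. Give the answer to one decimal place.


Zipf's law: f(r) = f(1) / r
f(1) = 4988
f(5) = 4988 / 5
= 997.6 occurrences


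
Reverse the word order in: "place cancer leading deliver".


Original: "place cancer leading deliver"
Words (1..n): place | cancer | leading | deliver
Reversed (n..1): deliver | leading | cancer | place
Result = "deliver leading cancer place"


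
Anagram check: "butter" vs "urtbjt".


Word 1: "butter" → sorted: berttu
Word 2: "urtbjt" → sorted: bjrttu
Same letters? berttu != bjrttu
Anagram = No


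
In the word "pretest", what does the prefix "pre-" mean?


Prefix: pre-
Example: pretest = pre- + test
Meaning = before


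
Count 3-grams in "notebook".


Word: "notebook" (length 8)
Number of 3-grams = length - 3 + 1 = 8 - 3 + 1
= 6


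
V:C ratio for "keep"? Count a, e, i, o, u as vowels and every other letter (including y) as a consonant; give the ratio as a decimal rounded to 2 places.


Word: "keep"
Vowels (a,e,i,o,u): 2
Consonants: 2
Ratio = 2/2
= 1.00


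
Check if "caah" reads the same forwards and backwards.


Word: "caah"
Reversed: "haac"
Forward == Backward? caah != haac
Palindrome = No


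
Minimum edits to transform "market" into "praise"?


Word 1: "market" (length 6)
Word 2: "praise" (length 6)
One optimal edit sequence (insert/delete/substitute each cost 1):
  1. insert 'p'  (+1)
  2. substitute 'm' -> 'r'  (+1)
  3. keep 'a'
  4. substitute 'r' -> 'i'  (+1)
  5. substitute 'k' -> 's'  (+1)
  6. keep 'e'
  7. delete 't'  (+1)
Total edit operations: 5
Edit distance = 5


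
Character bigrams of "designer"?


Word: "designer" (length 8)
Number of bigrams = 8 - 2 + 1 = 7
  Position 0: "de"
  Position 1: "es"
  Position 2: "si"
  Position 3: "ig"
  Position 4: "gn"
  Position 5: "ne"
  Position 6: "er"
Bigrams = "de", "es", "si", "ig", "gn", "ne", "er"


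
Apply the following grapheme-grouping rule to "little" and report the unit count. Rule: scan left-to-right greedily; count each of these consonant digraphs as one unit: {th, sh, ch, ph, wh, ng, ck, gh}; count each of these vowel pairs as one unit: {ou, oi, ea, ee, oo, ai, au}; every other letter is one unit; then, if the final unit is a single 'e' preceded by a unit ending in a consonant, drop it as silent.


Word: "little" (6 letters)
Left-to-right scan:
  1. 'l' (letter)
  2. 'i' (letter)
  3. 't' (letter)
  4. 't' (letter)
  5. 'l' (letter)
  6. 'e' (letter)
Units from scan: 6
Final unit is 'e' after a consonant -> drop as silent (-1)
Sound units = 5 units


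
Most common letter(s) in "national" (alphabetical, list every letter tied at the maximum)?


Word: "national"
Letter counts:
  'a': 2
  'i': 1
  'l': 1
  'n': 2
  'o': 1
  't': 1
Maximum count = 2
Most frequent = 'a', 'n' (2 times each)


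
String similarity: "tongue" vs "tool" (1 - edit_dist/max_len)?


Word 1: "tongue" (length 6)
Word 2: "tool" (length 4)
One optimal edit sequence:
  1. keep 't'
  2. keep 'o'
  3. delete 'n'  (+1)
  4. delete 'g'  (+1)
  5. substitute 'u' -> 'o'  (+1)
  6. substitute 'e' -> 'l'  (+1)
Edit distance = 4
Max length = max(6, 4) = 6
Similarity = 1 - 4/6
= 0.3333


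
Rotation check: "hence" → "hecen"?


Word: "hence", Candidate: "hecen"
Method: check if candidate is substring of word+word
"hencehence" contains "hecen"? No
Is rotation = No


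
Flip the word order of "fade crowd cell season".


Original: "fade crowd cell season"
Words (1..n): fade | crowd | cell | season
Reversed (n..1): season | cell | crowd | fade
Result = "season cell crowd fade"


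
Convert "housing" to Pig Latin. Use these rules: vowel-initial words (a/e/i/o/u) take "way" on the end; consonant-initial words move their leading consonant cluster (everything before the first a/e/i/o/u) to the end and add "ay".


Word: "housing"
Starts with consonant(s) → move to end, add 'ay'
Consonant cluster: "h"
Pig Latin = "ousinghay"


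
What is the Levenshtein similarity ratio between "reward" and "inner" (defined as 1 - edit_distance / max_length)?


Word 1: "reward" (length 6)
Word 2: "inner" (length 5)
One optimal edit sequence:
  1. substitute 'r' -> 'i'  (+1)
  2. substitute 'e' -> 'n'  (+1)
  3. substitute 'w' -> 'n'  (+1)
  4. substitute 'a' -> 'e'  (+1)
  5. keep 'r'
  6. delete 'd'  (+1)
Edit distance = 5
Max length = max(6, 5) = 6
Similarity = 1 - 5/6
= 0.1667


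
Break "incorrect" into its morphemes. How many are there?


Word: "incorrect"
Morphemes: in- + correct
Each morpheme carries meaning
= 2 morphemes


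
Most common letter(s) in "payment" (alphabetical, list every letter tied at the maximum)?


Word: "payment"
Letter counts:
  'a': 1
  'e': 1
  'm': 1
  'n': 1
  'p': 1
  't': 1
  'y': 1
Maximum count = 1
Most frequent = 'a', 'e', 'm', 'n', 'p', 't', 'y' (1 time each)


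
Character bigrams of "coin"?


Word: "coin" (length 4)
Number of bigrams = 4 - 2 + 1 = 3
  Position 0: "co"
  Position 1: "oi"
  Position 2: "in"
Bigrams = "co", "oi", "in"


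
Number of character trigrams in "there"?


Word: "there" (length 5)
Number of 3-grams = length - 3 + 1 = 5 - 3 + 1
= 3


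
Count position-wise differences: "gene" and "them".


Comparing character by character (same length = 4):
  Pos 0: 'g' vs 't' !=
  Pos 1: 'e' vs 'h' !=
  Pos 2: 'n' vs 'e' !=
  Pos 3: 'e' vs 'm' !=
Hamming distance = 4


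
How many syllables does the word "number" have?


Word: "number"
Syllable breakdown: num-ber
Counting: 2 parts
= 2 syllables


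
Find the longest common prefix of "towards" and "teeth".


Word 1: "towards"
Word 2: "teeth"
Comparing from start:
  Pos 0: 't' == 't'
  Pos 1: 'o' != 'e' (stop)
LCP = "t" (length 1)


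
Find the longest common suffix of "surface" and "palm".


Word 1: "surface"
Word 2: "palm"
Comparing from end:
  Pos -1: 'e' != 'm' (stop)
LCS = "" (length 0)


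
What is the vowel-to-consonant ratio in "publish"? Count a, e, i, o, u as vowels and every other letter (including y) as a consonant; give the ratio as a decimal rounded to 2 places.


Word: "publish"
Vowels (a,e,i,o,u): 2
Consonants: 5
Ratio = 2/5
= 0.40


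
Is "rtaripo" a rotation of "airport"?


Word: "airport", Candidate: "rtaripo"
Method: check if candidate is substring of word+word
"airportairport" contains "rtaripo"? No
Is rotation = No


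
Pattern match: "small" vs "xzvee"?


Pattern of "small": [0, 1, 2, 3, 3]
Pattern of "xzvee": [0, 1, 2, 3, 3]
Patterns match
Same pattern = Yes


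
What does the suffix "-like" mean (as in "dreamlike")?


Suffix: -like
As in: dreamlike -> dream + -like
Meaning = resembling


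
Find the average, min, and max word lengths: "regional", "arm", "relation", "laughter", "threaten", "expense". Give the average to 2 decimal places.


Lengths: "regional"=8, "arm"=3, "relation"=8, "laughter"=8, "threaten"=8, "expense"=7
Sum = 42, Count = 6
Average = 42/6 = 7.00
= avg=7.00, min=3, max=8


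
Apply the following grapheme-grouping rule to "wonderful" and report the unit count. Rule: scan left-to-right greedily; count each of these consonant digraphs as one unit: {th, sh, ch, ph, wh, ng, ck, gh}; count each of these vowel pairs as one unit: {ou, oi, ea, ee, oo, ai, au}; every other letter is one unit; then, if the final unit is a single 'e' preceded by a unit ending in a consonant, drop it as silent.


Word: "wonderful" (9 letters)
Left-to-right scan:
  [1] 'w' (letter)
  [2] 'o' (letter)
  [3] 'n' (letter)
  [4] 'd' (letter)
  [5] 'e' (letter)
  [6] 'r' (letter)
  [7] 'f' (letter)
  [8] 'u' (letter)
  [9] 'l' (letter)
Units from scan: 9
Sound units = 9 units


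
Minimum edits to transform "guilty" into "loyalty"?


Word 1: "guilty" (length 6)
Word 2: "loyalty" (length 7)
One optimal edit sequence (insert/delete/substitute each cost 1):
  1. insert 'l'  (+1)
  2. substitute 'g' -> 'o'  (+1)
  3. substitute 'u' -> 'y'  (+1)
  4. substitute 'i' -> 'a'  (+1)
  5. keep 'l'
  6. keep 't'
  7. keep 'y'
Total edit operations: 4
Edit distance = 4


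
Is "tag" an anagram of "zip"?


Word 1: "zip" → sorted: ipz
Word 2: "tag" → sorted: agt
Same letters? ipz != agt
Anagram = No


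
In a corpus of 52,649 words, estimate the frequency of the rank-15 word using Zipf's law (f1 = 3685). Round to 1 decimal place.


Zipf's law: f(r) = f(1) / r
f(1) = 3685
f(15) = 3685 / 15
= 245.7 occurrences


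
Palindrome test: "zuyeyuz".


Word: "zuyeyuz"
Reversed: "zuyeyuz"
Forward == Backward? zuyeyuz == zuyeyuz
Palindrome = Yes


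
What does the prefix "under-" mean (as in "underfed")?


Prefix: under-
Example: underfed = under- + fed
Meaning = insufficient


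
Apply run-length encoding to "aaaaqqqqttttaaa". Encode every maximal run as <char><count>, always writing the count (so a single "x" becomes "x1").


String: "aaaaqqqqttttaaa"
Scanning for consecutive runs:
  'a' x 4
  'q' x 4
  't' x 4
  'a' x 3
RLE = "a4q4t4a3"


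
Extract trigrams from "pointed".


Word: "pointed" (length 7)
Number of trigrams = 7 - 3 + 1 = 5
  Position 0: "poi"
  Position 1: "oin"
  Position 2: "int"
  Position 3: "nte"
  Position 4: "ted"
Trigrams = "poi", "oin", "int", "nte", "ted"


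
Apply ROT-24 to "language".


Word: "language"
Shift: 24
Each letter → (letter + shift) mod 26:
  'l' (11) + 24 = 9 → 'j'
  'a' (0) + 24 = 24 → 'y'
  'n' (13) + 24 = 11 → 'l'
  'g' (6) + 24 = 4 → 'e'
  'u' (20) + 24 = 18 → 's'
  'a' (0) + 24 = 24 → 'y'
  'g' (6) + 24 = 4 → 'e'
  'e' (4) + 24 = 2 → 'c'
Result = "jylesyec"


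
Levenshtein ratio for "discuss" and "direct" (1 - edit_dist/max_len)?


Word 1: "discuss" (length 7)
Word 2: "direct" (length 6)
One optimal edit sequence:
  1. keep 'd'
  2. keep 'i'
  3. delete 's'  (+1)
  4. substitute 'c' -> 'r'  (+1)
  5. substitute 'u' -> 'e'  (+1)
  6. substitute 's' -> 'c'  (+1)
  7. substitute 's' -> 't'  (+1)
Edit distance = 5
Max length = max(7, 6) = 7
Similarity = 1 - 5/7
= 0.2857


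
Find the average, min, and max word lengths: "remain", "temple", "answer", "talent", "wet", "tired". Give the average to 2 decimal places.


Lengths: "remain"=6, "temple"=6, "answer"=6, "talent"=6, "wet"=3, "tired"=5
Sum = 32, Count = 6
Average = 32/6 = 5.33
= avg=5.33, min=3, max=6


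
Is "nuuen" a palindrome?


Word: "nuuen"
Reversed: "neuun"
Forward == Backward? nuuen != neuun
Palindrome = No


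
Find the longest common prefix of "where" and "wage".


Word 1: "where"
Word 2: "wage"
Comparing from start:
  Pos 0: 'w' == 'w'
  Pos 1: 'h' != 'a' (stop)
LCP = "w" (length 1)


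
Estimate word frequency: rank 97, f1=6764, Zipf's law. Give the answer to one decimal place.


Zipf's law: f(r) = f(1) / r
f(1) = 6764
f(97) = 6764 / 97
= 69.7 occurrences


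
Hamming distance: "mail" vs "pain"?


Comparing character by character (same length = 4):
  Pos 0: 'm' vs 'p' !=
  Pos 1: 'a' vs 'a' =
  Pos 2: 'i' vs 'i' =
  Pos 3: 'l' vs 'n' !=
Hamming distance = 2


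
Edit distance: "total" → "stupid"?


Word 1: "total" (length 5)
Word 2: "stupid" (length 6)
One optimal edit sequence (insert/delete/substitute each cost 1):
  1. insert 's'  (+1)
  2. keep 't'
  3. substitute 'o' -> 'u'  (+1)
  4. substitute 't' -> 'p'  (+1)
  5. substitute 'a' -> 'i'  (+1)
  6. substitute 'l' -> 'd'  (+1)
Total edit operations: 5
Edit distance = 5


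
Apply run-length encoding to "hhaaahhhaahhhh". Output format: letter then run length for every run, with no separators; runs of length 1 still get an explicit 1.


String: "hhaaahhhaahhhh"
Scanning for consecutive runs:
  'h' x 2
  'a' x 3
  'h' x 3
  'a' x 2
  'h' x 4
RLE = "h2a3h3a2h4"


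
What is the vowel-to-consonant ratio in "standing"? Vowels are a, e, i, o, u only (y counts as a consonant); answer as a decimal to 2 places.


Word: "standing"
Vowels (a,e,i,o,u): 2
Consonants: 6
Ratio = 2/6
= 0.33


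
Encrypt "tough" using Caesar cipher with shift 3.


Word: "tough"
Shift: 3
Each letter → (letter + shift) mod 26:
  't' (19) + 3 = 22 → 'w'
  'o' (14) + 3 = 17 → 'r'
  'u' (20) + 3 = 23 → 'x'
  'g' (6) + 3 = 9 → 'j'
  'h' (7) + 3 = 10 → 'k'
Result = "wrxjk"


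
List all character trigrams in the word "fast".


Word: "fast" (length 4)
Number of trigrams = 4 - 3 + 1 = 2
  Position 0: "fas"
  Position 1: "ast"
Trigrams = "fas", "ast"


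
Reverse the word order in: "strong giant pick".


Original: "strong giant pick"
Words (1..n): strong | giant | pick
Reversed (n..1): pick | giant | strong
Result = "pick giant strong"


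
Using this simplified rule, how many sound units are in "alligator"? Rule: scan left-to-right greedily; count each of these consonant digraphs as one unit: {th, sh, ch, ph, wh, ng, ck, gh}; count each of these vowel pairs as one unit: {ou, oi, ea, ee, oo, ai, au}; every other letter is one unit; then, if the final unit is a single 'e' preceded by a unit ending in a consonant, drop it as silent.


Word: "alligator" (9 letters)
Left-to-right scan:
  1. 'a' (letter)
  2. 'l' (letter)
  3. 'l' (letter)
  4. 'i' (letter)
  5. 'g' (letter)
  6. 'a' (letter)
  7. 't' (letter)
  8. 'o' (letter)
  9. 'r' (letter)
Units from scan: 9
Sound units = 9 units


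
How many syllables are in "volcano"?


Word: "volcano"
Syllable breakdown: vol | ca | no
Counting: 3 parts
= 3 syllables


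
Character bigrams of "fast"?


Word: "fast" (length 4)
Number of bigrams = 4 - 2 + 1 = 3
  Position 0: "fa"
  Position 1: "as"
  Position 2: "st"
Bigrams = "fa", "as", "st"


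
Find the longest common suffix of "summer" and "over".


Word 1: "summer"
Word 2: "over"
Comparing from end:
  Pos -1: 'r' == 'r'
  Pos -2: 'e' == 'e'
  Pos -3: 'm' != 'v' (stop)
LCS = "er" (length 2)


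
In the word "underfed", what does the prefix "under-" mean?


Prefix: under-
Example: underfed = under- + fed
Meaning = insufficient


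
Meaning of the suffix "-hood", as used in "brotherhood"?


Suffix: -hood
Example: brotherhood = brother + -hood
Meaning = state / condition


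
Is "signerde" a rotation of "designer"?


Word: "designer", Candidate: "signerde"
Method: check if candidate is substring of word+word
"designerdesigner" contains "signerde"? Yes
Is rotation = Yes


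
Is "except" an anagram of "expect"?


Word 1: "expect" → sorted: ceeptx
Word 2: "except" → sorted: ceeptx
Same letters? ceeptx == ceeptx
Anagram = Yes


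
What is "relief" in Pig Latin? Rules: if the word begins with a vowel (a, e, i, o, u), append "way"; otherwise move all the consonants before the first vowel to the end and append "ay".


Word: "relief"
Starts with consonant(s) → move to end, add 'ay'
Consonant cluster: "r"
Pig Latin = "eliefray"


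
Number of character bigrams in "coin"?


Word: "coin" (length 4)
Number of 2-grams = length - 2 + 1 = 4 - 2 + 1
= 3


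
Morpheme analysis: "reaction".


Word: "reaction"
Morphemes: re- / act / -ion
Each morpheme carries meaning
= 3 morphemes


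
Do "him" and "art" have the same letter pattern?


Pattern of "him": [0, 1, 2]
Pattern of "art": [0, 1, 2]
Patterns match
Same pattern = Yes


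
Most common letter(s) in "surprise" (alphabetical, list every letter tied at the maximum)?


Word: "surprise"
Letter counts:
  'e': 1
  'i': 1
  'p': 1
  'r': 2
  's': 2
  'u': 1
Maximum count = 2
Most frequent = 'r', 's' (2 times each)


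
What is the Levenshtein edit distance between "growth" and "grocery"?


Word 1: "growth" (length 6)
Word 2: "grocery" (length 7)
One optimal edit sequence (insert/delete/substitute each cost 1):
  1. keep 'g'
  2. keep 'r'
  3. keep 'o'
  4. insert 'c'  (+1)
  5. substitute 'w' -> 'e'  (+1)
  6. substitute 't' -> 'r'  (+1)
  7. substitute 'h' -> 'y'  (+1)
Total edit operations: 4
Edit distance = 4


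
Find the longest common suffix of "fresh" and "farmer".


Word 1: "fresh"
Word 2: "farmer"
Comparing from end:
  Pos -1: 'h' != 'r' (stop)
LCS = "" (length 0)


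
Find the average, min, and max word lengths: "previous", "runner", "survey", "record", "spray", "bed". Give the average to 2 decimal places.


Lengths: "previous"=8, "runner"=6, "survey"=6, "record"=6, "spray"=5, "bed"=3
Sum = 34, Count = 6
Average = 34/6 = 5.67
= avg=5.67, min=3, max=8


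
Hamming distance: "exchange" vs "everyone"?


Comparing character by character (same length = 8):
  Pos 0: 'e' vs 'e' =
  Pos 1: 'x' vs 'v' !=
  Pos 2: 'c' vs 'e' !=
  Pos 3: 'h' vs 'r' !=
  Pos 4: 'a' vs 'y' !=
  Pos 5: 'n' vs 'o' !=
  Pos 6: 'g' vs 'n' !=
  Pos 7: 'e' vs 'e' =
Hamming distance = 6


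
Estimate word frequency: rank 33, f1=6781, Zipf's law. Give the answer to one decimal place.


Zipf's law: f(r) = f(1) / r
f(1) = 6781
f(33) = 6781 / 33
= 205.5 occurrences


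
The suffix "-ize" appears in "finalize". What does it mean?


Suffix: -ize
As in: finalize -> final + -ize
Meaning = to make


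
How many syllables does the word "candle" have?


Word: "candle"
Syllable breakdown: can / dle
Counting: 2 parts
= 2 syllables


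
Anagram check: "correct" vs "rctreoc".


Word 1: "correct" → sorted: cceorrt
Word 2: "rctreoc" → sorted: cceorrt
Same letters? cceorrt == cceorrt
Anagram = Yes


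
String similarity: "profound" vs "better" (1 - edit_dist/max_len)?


Word 1: "profound" (length 8)
Word 2: "better" (length 6)
One optimal edit sequence:
  1. delete 'p'  (+1)
  2. delete 'r'  (+1)
  3. substitute 'o' -> 'b'  (+1)
  4. substitute 'f' -> 'e'  (+1)
  5. substitute 'o' -> 't'  (+1)
  6. substitute 'u' -> 't'  (+1)
  7. substitute 'n' -> 'e'  (+1)
  8. substitute 'd' -> 'r'  (+1)
Edit distance = 8
Max length = max(8, 6) = 8
Similarity = 1 - 8/8
= 0.0000


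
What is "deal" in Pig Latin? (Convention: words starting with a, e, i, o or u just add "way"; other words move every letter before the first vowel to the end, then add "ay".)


Word: "deal"
Starts with consonant(s) → move to end, add 'ay'
Consonant cluster: "d"
Pig Latin = "ealday"


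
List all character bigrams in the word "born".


Word: "born" (length 4)
Number of bigrams = 4 - 2 + 1 = 3
  Position 0: "bo"
  Position 1: "or"
  Position 2: "rn"
Bigrams = "bo", "or", "rn"


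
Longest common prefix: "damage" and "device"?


Word 1: "damage"
Word 2: "device"
Comparing from start:
  Pos 0: 'd' == 'd'
  Pos 1: 'a' != 'e' (stop)
LCP = "d" (length 1)


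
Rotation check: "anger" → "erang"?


Word: "anger", Candidate: "erang"
Method: check if candidate is substring of word+word
"angeranger" contains "erang"? Yes
Is rotation = Yes


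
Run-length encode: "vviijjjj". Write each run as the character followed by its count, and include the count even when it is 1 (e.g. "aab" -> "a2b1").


String: "vviijjjj"
Scanning for consecutive runs:
  'v' x 2
  'i' x 2
  'j' x 4
RLE = "v2i2j4"


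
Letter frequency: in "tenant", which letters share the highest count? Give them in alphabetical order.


Word: "tenant"
Letter counts:
  'a': 1
  'e': 1
  'n': 2
  't': 2
Maximum count = 2
Most frequent = 'n', 't' (2 times each)


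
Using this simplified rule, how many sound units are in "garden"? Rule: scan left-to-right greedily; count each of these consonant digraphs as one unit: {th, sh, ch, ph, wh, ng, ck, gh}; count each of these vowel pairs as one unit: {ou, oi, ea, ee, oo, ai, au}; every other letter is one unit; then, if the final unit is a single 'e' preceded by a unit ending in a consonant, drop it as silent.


Word: "garden" (6 letters)
Left-to-right scan:
  (1) 'g' (letter)
  (2) 'a' (letter)
  (3) 'r' (letter)
  (4) 'd' (letter)
  (5) 'e' (letter)
  (6) 'n' (letter)
Units from scan: 6
Sound units = 6 units


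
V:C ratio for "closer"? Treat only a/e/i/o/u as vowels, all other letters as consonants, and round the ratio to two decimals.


Word: "closer"
Vowels (a,e,i,o,u): 2
Consonants: 4
Ratio = 2/4
= 0.50


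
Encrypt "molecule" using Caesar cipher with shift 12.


Word: "molecule"
Shift: 12
Each letter → (letter + shift) mod 26:
  'm' (12) + 12 = 24 → 'y'
  'o' (14) + 12 = 0 → 'a'
  'l' (11) + 12 = 23 → 'x'
  'e' (4) + 12 = 16 → 'q'
  'c' (2) + 12 = 14 → 'o'
  'u' (20) + 12 = 6 → 'g'
  'l' (11) + 12 = 23 → 'x'
  'e' (4) + 12 = 16 → 'q'
Result = "yaxqogxq"


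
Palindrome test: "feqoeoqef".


Word: "feqoeoqef"
Reversed: "feqoeoqef"
Forward == Backward? feqoeoqef == feqoeoqef
Palindrome = Yes


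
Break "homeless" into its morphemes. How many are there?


Word: "homeless"
Morphemes: home / -less
Each morpheme carries meaning
= 2 morphemes


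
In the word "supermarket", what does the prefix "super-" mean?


Prefix: super-
Example: supermarket = super- + market
Meaning = above / beyond


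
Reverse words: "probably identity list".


Original: "probably identity list"
Words (1..n): probably | identity | list
Reversed (n..1): list | identity | probably
Result = "list identity probably"


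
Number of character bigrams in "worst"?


Word: "worst" (length 5)
Number of 2-grams = length - 2 + 1 = 5 - 2 + 1
= 4


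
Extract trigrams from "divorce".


Word: "divorce" (length 7)
Number of trigrams = 7 - 3 + 1 = 5
  Position 0: "div"
  Position 1: "ivo"
  Position 2: "vor"
  Position 3: "orc"
  Position 4: "rce"
Trigrams = "div", "ivo", "vor", "orc", "rce"


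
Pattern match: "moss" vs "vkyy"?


Pattern of "moss": [0, 1, 2, 2]
Pattern of "vkyy": [0, 1, 2, 2]
Patterns match
Same pattern = Yes


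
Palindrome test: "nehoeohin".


Word: "nehoeohin"
Reversed: "nihoeohen"
Forward == Backward? nehoeohin != nihoeohen
Palindrome = No


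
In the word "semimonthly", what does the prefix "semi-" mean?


Prefix: semi-
Example: semimonthly (semi- + monthly)
Meaning = half


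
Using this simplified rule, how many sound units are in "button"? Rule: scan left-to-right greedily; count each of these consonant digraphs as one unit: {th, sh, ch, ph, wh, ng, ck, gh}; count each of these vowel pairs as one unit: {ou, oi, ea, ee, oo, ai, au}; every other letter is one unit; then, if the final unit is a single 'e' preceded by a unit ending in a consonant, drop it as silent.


Word: "button" (6 letters)
Left-to-right scan:
  1. 'b' (letter)
  2. 'u' (letter)
  3. 't' (letter)
  4. 't' (letter)
  5. 'o' (letter)
  6. 'n' (letter)
Units from scan: 6
Sound units = 6 units


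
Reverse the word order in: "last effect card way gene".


Original: "last effect card way gene"
Words (1..n): last | effect | card | way | gene
Reversed (n..1): gene | way | card | effect | last
Result = "gene way card effect last"


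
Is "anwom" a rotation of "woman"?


Word: "woman", Candidate: "anwom"
Method: check if candidate is substring of word+word
"womanwoman" contains "anwom"? Yes
Is rotation = Yes


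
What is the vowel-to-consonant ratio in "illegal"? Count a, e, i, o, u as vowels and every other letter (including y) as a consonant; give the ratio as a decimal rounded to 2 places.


Word: "illegal"
Vowels (a,e,i,o,u): 3
Consonants: 4
Ratio = 3/4
= 0.75


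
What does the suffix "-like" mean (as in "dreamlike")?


Suffix: -like
Example: dreamlike (dream + -like)
Meaning = resembling


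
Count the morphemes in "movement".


Word: "movement"
Morphemes: move | -ment
Each morpheme carries meaning
= 2 morphemes


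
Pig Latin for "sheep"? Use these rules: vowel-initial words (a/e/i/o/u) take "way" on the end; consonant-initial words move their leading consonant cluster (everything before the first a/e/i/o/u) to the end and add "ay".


Word: "sheep"
Starts with consonant(s) → move to end, add 'ay'
Consonant cluster: "sh"
Pig Latin = "eepshay"


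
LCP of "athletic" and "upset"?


Word 1: "athletic"
Word 2: "upset"
Comparing from start:
  Pos 0: 'a' != 'u' (stop)
LCP = "" (length 0)


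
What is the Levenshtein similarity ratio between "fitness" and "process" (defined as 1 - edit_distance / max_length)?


Word 1: "fitness" (length 7)
Word 2: "process" (length 7)
One optimal edit sequence:
  1. substitute 'f' -> 'p'  (+1)
  2. substitute 'i' -> 'r'  (+1)
  3. substitute 't' -> 'o'  (+1)
  4. substitute 'n' -> 'c'  (+1)
  5. keep 'e'
  6. keep 's'
  7. keep 's'
Edit distance = 4
Max length = max(7, 7) = 7
Similarity = 1 - 4/7
= 0.4286


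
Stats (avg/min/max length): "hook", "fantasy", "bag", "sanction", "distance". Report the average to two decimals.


Lengths: "hook"=4, "fantasy"=7, "bag"=3, "sanction"=8, "distance"=8
Sum = 30, Count = 5
Average = 30/5 = 6.00
= avg=6.00, min=3, max=8


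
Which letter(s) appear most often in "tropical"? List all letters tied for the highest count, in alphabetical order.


Word: "tropical"
Letter counts:
  'a': 1
  'c': 1
  'i': 1
  'l': 1
  'o': 1
  'p': 1
  'r': 1
  't': 1
Maximum count = 1
Most frequent = 'a', 'c', 'i', 'l', 'o', 'p', 'r', 't' (1 time each)


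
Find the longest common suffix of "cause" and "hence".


Word 1: "cause"
Word 2: "hence"
Comparing from end:
  Pos -1: 'e' == 'e'
  Pos -2: 's' != 'c' (stop)
LCS = "e" (length 1)


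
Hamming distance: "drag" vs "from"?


Comparing character by character (same length = 4):
  Pos 0: 'd' vs 'f' !=
  Pos 1: 'r' vs 'r' =
  Pos 2: 'a' vs 'o' !=
  Pos 3: 'g' vs 'm' !=
Hamming distance = 3


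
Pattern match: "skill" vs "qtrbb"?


Pattern of "skill": [0, 1, 2, 3, 3]
Pattern of "qtrbb": [0, 1, 2, 3, 3]
Patterns match
Same pattern = Yes


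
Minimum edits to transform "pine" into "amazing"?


Word 1: "pine" (length 4)
Word 2: "amazing" (length 7)
One optimal edit sequence (insert/delete/substitute each cost 1):
  1. insert 'a'  (+1)
  2. insert 'm'  (+1)
  3. insert 'a'  (+1)
  4. substitute 'p' -> 'z'  (+1)
  5. keep 'i'
  6. keep 'n'
  7. substitute 'e' -> 'g'  (+1)
Total edit operations: 5
Edit distance = 5


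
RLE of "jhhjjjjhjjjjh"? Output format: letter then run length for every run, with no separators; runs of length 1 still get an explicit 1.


String: "jhhjjjjhjjjjh"
Scanning for consecutive runs:
  'j' x 1
  'h' x 2
  'j' x 4
  'h' x 1
  'j' x 4
  'h' x 1
RLE = "j1h2j4h1j4h1"


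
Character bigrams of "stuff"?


Word: "stuff" (length 5)
Number of bigrams = 5 - 2 + 1 = 4
  Position 0: "st"
  Position 1: "tu"
  Position 2: "uf"
  Position 3: "ff"
Bigrams = "st", "tu", "uf", "ff"


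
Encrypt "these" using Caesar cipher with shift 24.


Word: "these"
Shift: 24
Each letter → (letter + shift) mod 26:
  't' (19) + 24 = 17 → 'r'
  'h' (7) + 24 = 5 → 'f'
  'e' (4) + 24 = 2 → 'c'
  's' (18) + 24 = 16 → 'q'
  'e' (4) + 24 = 2 → 'c'
Result = "rfcqc"


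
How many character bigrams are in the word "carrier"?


Word: "carrier" (length 7)
Number of 2-grams = length - 2 + 1 = 7 - 2 + 1
= 6


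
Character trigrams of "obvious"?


Word: "obvious" (length 7)
Number of trigrams = 7 - 3 + 1 = 5
  Position 0: "obv"
  Position 1: "bvi"
  Position 2: "vio"
  Position 3: "iou"
  Position 4: "ous"
Trigrams = "obv", "bvi", "vio", "iou", "ous"


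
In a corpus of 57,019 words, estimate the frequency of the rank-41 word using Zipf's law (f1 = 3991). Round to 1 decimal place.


Zipf's law: f(r) = f(1) / r
f(1) = 3991
f(41) = 3991 / 41
= 97.3 occurrences


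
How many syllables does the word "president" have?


Word: "president"
Syllable breakdown: pres / i / dent
Counting: 3 parts
= 3 syllables


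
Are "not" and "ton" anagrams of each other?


Word 1: "not" → sorted: not
Word 2: "ton" → sorted: not
Same letters? not == not
Anagram = Yes


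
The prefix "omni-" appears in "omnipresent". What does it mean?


Prefix: omni-
Example: omnipresent = omni- + present
Meaning = all


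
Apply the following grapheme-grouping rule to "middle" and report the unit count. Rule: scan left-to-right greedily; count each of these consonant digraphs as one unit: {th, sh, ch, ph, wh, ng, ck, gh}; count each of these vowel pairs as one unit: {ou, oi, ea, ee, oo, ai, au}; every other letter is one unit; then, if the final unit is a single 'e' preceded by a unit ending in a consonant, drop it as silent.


Word: "middle" (6 letters)
Left-to-right scan:
  1. 'm' (letter)
  2. 'i' (letter)
  3. 'd' (letter)
  4. 'd' (letter)
  5. 'l' (letter)
  6. 'e' (letter)
Units from scan: 6
Final unit is 'e' after a consonant -> drop as silent (-1)
Sound units = 5 units


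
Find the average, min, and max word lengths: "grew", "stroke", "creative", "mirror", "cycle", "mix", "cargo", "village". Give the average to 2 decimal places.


Lengths: "grew"=4, "stroke"=6, "creative"=8, "mirror"=6, "cycle"=5, "mix"=3, "cargo"=5, "village"=7
Sum = 44, Count = 8
Average = 44/8 = 5.50
= avg=5.50, min=3, max=8


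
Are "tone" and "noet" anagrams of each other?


Word 1: "tone" → sorted: enot
Word 2: "noet" → sorted: enot
Same letters? enot == enot
Anagram = Yes


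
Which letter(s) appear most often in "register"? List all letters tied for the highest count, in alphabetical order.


Word: "register"
Letter counts:
  'e': 2
  'g': 1
  'i': 1
  'r': 2
  's': 1
  't': 1
Maximum count = 2
Most frequent = 'e', 'r' (2 times each)


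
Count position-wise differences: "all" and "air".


Comparing character by character (same length = 3):
  Pos 0: 'a' vs 'a' =
  Pos 1: 'l' vs 'i' !=
  Pos 2: 'l' vs 'r' !=
Hamming distance = 2


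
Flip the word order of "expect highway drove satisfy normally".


Original: "expect highway drove satisfy normally"
Words (1..n): expect | highway | drove | satisfy | normally
Reversed (n..1): normally | satisfy | drove | highway | expect
Result = "normally satisfy drove highway expect"


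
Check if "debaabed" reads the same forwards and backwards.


Word: "debaabed"
Reversed: "debaabed"
Forward == Backward? debaabed == debaabed
Palindrome = Yes


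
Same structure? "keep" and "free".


Pattern of "keep": [0, 1, 1, 2]
Pattern of "free": [0, 1, 2, 2]
Patterns do not match
Same pattern = No


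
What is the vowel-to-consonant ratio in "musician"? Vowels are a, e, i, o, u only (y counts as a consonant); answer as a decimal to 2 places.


Word: "musician"
Vowels (a,e,i,o,u): 4
Consonants: 4
Ratio = 4/4
= 1.00


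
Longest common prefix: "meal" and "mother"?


Word 1: "meal"
Word 2: "mother"
Comparing from start:
  Pos 0: 'm' == 'm'
  Pos 1: 'e' != 'o' (stop)
LCP = "m" (length 1)


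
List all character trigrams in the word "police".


Word: "police" (length 6)
Number of trigrams = 6 - 3 + 1 = 4
  Position 0: "pol"
  Position 1: "oli"
  Position 2: "lic"
  Position 3: "ice"
Trigrams = "pol", "oli", "lic", "ice"


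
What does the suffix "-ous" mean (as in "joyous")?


Suffix: -ous
Example: joyous (joy + -ous)
Meaning = having quality of


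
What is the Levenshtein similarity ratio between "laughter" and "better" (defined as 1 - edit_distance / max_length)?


Word 1: "laughter" (length 8)
Word 2: "better" (length 6)
One optimal edit sequence:
  1. delete 'l'  (+1)
  2. delete 'a'  (+1)
  3. substitute 'u' -> 'b'  (+1)
  4. substitute 'g' -> 'e'  (+1)
  5. substitute 'h' -> 't'  (+1)
  6. keep 't'
  7. keep 'e'
  8. keep 'r'
Edit distance = 5
Max length = max(8, 6) = 8
Similarity = 1 - 5/8
= 0.3750
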